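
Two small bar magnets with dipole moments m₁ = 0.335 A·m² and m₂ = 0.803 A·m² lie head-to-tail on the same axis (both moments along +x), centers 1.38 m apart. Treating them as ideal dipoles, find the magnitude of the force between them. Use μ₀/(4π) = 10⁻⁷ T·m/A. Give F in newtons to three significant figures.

F ≈ 4.45×10⁻⁸ N

On-axis B of dipole 1: B = (μ₀/4π)·2m₁/r³. Force on dipole 2: F = m₂·dB/dr.
dB/dr = −(μ₀/4π)·6m₁/r⁴, so |F| = (μ₀/4π)·6m₁m₂/r⁴.
F = 6(10⁻⁷)(0.335)(0.803)/(1.38)⁴ = 4.450×10⁻⁸ N.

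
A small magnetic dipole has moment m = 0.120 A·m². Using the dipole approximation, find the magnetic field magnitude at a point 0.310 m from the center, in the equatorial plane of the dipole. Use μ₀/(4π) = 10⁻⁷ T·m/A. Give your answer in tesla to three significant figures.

In the equatorial plane B = (μ₀/4π)·m/r³ (half the axial value).
B = (10⁻⁷)·(0.120) / (0.310)³ = 4.028×10⁻⁷ T.

B ≈ 4.03×10⁻⁷ T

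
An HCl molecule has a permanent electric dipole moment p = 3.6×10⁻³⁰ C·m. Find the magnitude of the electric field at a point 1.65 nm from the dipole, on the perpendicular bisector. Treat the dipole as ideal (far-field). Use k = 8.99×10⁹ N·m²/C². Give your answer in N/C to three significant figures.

E ≈ 7.20×10⁶ N/C

In the equatorial plane E = kp/r³.
E = (8.99×10⁹)(3.60×10⁻³⁰) / (1.65×10⁻⁹)³ = 7.205×10⁶ N/C.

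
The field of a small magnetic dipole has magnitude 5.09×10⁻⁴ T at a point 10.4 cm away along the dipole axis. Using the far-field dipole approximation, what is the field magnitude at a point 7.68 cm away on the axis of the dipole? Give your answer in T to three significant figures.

Dipole fields scale as 1/r³ in the far field; the geometry is the same at both points.
B₂ = B₁ · (r₁/r₂)³ = 5.09×10⁻⁴ · (10.4/7.68)³.
(r₁/r₂)³ = (1.354)³ = 2.483.
B₂ ≈ 0.001264 T.

B ≈ 0.00126 T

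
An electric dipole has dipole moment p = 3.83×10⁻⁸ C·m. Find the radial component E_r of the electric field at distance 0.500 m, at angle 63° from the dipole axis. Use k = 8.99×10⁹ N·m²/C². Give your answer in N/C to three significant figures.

E_r ≈ 2500 N/C

For a dipole, E_r = (2kp cosθ)/r³.
kp/r³ = (8.99×10⁹)(3.83×10⁻⁸)/(0.500)³ = 2755 N/C.
E_r = 2·2755·cos63° = 2501 N/C.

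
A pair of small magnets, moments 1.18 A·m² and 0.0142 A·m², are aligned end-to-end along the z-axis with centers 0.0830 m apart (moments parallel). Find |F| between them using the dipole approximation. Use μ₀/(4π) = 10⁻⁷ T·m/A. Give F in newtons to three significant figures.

On-axis B of dipole 1: B = (μ₀/4π)·2m₁/r³. Force on dipole 2: F = m₂·dB/dr.
dB/dr = −(μ₀/4π)·6m₁/r⁴, so |F| = (μ₀/4π)·6m₁m₂/r⁴.
F = 6(10⁻⁷)(1.18)(0.0142)/(0.0830)⁴ = 2.118×10⁻⁴ N.

F ≈ 2.12×10⁻⁴ N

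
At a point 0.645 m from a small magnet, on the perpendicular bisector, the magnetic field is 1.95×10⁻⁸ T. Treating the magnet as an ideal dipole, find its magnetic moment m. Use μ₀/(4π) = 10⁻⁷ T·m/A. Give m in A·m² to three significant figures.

m ≈ 0.0523 A·m²

In the equatorial plane B = (μ₀/4π)·m/r³, so m = Br³·4π/(μ₀).
m = (1.95×10⁻⁸)·(0.645)³ / (10⁻⁷) = 0.05233 A·m².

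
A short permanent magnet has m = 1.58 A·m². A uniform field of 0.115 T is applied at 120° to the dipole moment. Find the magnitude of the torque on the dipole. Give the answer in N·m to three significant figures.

τ ≈ 0.157 N·m

Torque on a magnetic dipole: τ = mB sinθ.
τ = (1.58)(0.115)·sin120° = 0.1574 N·m.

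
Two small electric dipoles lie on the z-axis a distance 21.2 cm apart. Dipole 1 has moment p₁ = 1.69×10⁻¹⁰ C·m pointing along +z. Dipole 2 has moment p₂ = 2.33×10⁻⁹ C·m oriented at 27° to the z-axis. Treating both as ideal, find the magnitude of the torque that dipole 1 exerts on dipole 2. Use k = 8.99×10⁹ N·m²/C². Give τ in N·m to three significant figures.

The second dipole sits on the axis of the first, so the field there is axial: E₁ = 2kp₁/r³ along +z.
E₁ = 2(8.99×10⁹)(1.69×10⁻¹⁰)/(0.212)³ = 318.9 N/C.
Torque on the second dipole: τ = p₂ E₁ sinθ.
τ = (2.33×10⁻⁹)(318.9)·sin27° = 3.373×10⁻⁷ N·m.

τ ≈ 3.37×10⁻⁷ N·m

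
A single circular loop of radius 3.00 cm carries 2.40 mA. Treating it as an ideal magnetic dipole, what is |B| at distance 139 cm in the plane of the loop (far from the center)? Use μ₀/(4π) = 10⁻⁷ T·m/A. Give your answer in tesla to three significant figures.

B ≈ 2.53×10⁻¹³ T

Magnetic moment m = IA = Iπa² = (0.00240)·π·(0.0300)² = 6.786×10⁻⁶ A·m².
In the equatorial plane B = (μ₀/4π)·m/r³ (half the axial value).
B = (10⁻⁷)·(6.786×10⁻⁶) / (1.39)³ = 2.527×10⁻¹³ T.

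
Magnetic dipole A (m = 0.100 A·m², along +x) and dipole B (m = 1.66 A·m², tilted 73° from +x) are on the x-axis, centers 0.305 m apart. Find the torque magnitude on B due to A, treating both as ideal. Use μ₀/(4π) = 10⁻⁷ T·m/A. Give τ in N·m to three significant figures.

Dipole B is on the axis of dipole A, so B₁ there is axial: B₁ = (μ₀/4π)·2m₁/r³ along +x.
B₁ = 2(10⁻⁷)(0.100)/(0.305)³ = 7.049×10⁻⁷ T.
τ = m₂ B₁ sinθ.
τ = (1.66)(7.049×10⁻⁷)·sin73° = 1.119×10⁻⁶ N·m.

τ ≈ 1.12×10⁻⁶ N·m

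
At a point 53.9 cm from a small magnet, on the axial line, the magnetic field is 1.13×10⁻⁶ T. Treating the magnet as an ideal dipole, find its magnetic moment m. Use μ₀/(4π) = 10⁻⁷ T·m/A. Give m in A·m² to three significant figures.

m ≈ 0.885 A·m²

On axis B = (μ₀/4π)·2m/r³, so m = Br³·4π/(μ₀·2).
m = (1.13×10⁻⁶)·(0.539)³ / (2·10⁻⁷) = 0.8847 A·m².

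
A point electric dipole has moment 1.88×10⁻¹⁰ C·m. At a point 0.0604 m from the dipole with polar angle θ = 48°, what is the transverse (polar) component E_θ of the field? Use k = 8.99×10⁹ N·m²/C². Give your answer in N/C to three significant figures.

For a dipole, E_θ = (kp sinθ)/r³.
kp/r³ = (8.99×10⁹)(1.88×10⁻¹⁰)/(0.0604)³ = 7670 N/C.
E_θ = 7670·sin48° = 5700 N/C.

E_θ ≈ 5700 N/C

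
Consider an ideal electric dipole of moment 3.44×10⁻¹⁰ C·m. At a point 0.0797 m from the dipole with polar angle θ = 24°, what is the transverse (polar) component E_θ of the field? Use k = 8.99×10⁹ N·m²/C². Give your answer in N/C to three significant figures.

For a dipole, E_θ = (kp sinθ)/r³.
kp/r³ = (8.99×10⁹)(3.44×10⁻¹⁰)/(0.0797)³ = 6109 N/C.
E_θ = 6109·sin24° = 2485 N/C.

E_θ ≈ 2480 N/C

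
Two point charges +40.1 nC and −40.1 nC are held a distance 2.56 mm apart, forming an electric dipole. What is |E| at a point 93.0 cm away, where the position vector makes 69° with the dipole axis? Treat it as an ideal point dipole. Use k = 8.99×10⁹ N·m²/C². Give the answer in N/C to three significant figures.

E ≈ 1.35 N/C

Dipole moment p = qd = (4.01×10⁻⁸ C)(0.00256 m) = 1.027×10⁻¹⁰ C·m.
At angle θ the dipole field magnitude is E = (kp/r³)·√(1 + 3cos²θ).
kp/r³ = (8.99×10⁹)(1.027×10⁻¹⁰) / (0.930)³ = 1.148 N/C.
√(1 + 3cos²69°) = √(1 + 3·0.1284) = √1.3853 ≈ 1.1770.
E ≈ 1.148 × 1.177 = 1.351 N/C.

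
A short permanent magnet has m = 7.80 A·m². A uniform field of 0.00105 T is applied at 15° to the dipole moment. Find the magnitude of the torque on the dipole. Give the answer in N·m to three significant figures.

Torque on a magnetic dipole: τ = mB sinθ.
τ = (7.80)(0.00105)·sin15° = 0.002120 N·m.

τ ≈ 0.00212 N·m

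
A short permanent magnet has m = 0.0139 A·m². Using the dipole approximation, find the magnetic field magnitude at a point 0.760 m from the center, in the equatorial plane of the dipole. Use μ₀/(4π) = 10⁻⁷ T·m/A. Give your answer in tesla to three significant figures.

B ≈ 3.17×10⁻⁹ T

In the equatorial plane B = (μ₀/4π)·m/r³ (half the axial value).
B = (10⁻⁷)·(0.0139) / (0.760)³ = 3.166×10⁻⁹ T.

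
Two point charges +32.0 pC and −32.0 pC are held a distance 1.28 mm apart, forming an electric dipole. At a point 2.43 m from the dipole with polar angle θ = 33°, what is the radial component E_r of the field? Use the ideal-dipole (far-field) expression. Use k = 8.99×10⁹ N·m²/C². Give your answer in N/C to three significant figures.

E_r ≈ 4.30×10⁻⁵ N/C

Dipole moment p = qd = (3.20×10⁻¹¹ C)(0.00128 m) = 4.096×10⁻¹⁴ C·m.
For a dipole, E_r = (2kp cosθ)/r³.
kp/r³ = (8.99×10⁹)(4.096×10⁻¹⁴)/(2.43)³ = 2.566×10⁻⁵ N/C.
E_r = 2·2.566×10⁻⁵·cos33° = 4.304×10⁻⁵ N/C.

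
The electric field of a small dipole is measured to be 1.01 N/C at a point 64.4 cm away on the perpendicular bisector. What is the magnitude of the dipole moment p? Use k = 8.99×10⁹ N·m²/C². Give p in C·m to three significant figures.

p ≈ 3.00×10⁻¹¹ C·m

In the equatorial plane E = kp/r³, so p = Er³/(k).
p = (1.01)·(0.644)³ / (8.99×10⁹) = 3.001×10⁻¹¹ C·m.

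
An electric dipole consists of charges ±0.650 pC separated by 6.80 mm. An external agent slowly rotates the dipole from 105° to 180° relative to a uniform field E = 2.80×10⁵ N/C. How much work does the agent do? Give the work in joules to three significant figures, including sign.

Dipole moment p = qd = (6.50×10⁻¹³ C)(0.00680 m) = 4.42×10⁻¹⁵ C·m.
W_ext = ΔU = U(θ₂) − U(θ₁) = −pE cosθ₂ − (−pE cosθ₁) = pE(cosθ₁ − cosθ₂).
W = (4.42×10⁻¹⁵)(2.80×10⁵)·(cos105° − cos180°) = (1.238×10⁻⁹)·(+0.7412) = 9.173×10⁻¹⁰ J.

W ≈ 9.17×10⁻¹⁰ J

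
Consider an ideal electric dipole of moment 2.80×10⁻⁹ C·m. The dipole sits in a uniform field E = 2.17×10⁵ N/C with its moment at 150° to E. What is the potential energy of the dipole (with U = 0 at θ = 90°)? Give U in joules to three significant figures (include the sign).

U = −p·E = −pE cosθ.
U = −(2.80×10⁻⁹)(2.17×10⁵)·cos150° = 5.262×10⁻⁴ J.

U ≈ 5.26×10⁻⁴ J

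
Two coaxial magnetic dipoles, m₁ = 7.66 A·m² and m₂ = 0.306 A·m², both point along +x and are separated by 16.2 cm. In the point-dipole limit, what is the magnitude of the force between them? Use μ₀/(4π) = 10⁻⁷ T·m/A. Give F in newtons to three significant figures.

On-axis B of dipole 1: B = (μ₀/4π)·2m₁/r³. Force on dipole 2: F = m₂·dB/dr.
dB/dr = −(μ₀/4π)·6m₁/r⁴, so |F| = (μ₀/4π)·6m₁m₂/r⁴.
F = 6(10⁻⁷)(7.66)(0.306)/(0.162)⁴ = 0.002042 N.

F ≈ 0.00204 N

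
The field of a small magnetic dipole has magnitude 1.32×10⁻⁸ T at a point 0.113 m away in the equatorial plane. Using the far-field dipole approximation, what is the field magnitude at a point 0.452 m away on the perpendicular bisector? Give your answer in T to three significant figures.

Dipole fields scale as 1/r³ in the far field; the geometry is the same at both points.
B₂ = B₁ · (r₁/r₂)³ = 1.32×10⁻⁸ · (0.113/0.452)³.
(r₁/r₂)³ = (0.25)³ = 0.01562.
B₂ ≈ 2.062×10⁻¹⁰ T.

B ≈ 2.06×10⁻¹⁰ T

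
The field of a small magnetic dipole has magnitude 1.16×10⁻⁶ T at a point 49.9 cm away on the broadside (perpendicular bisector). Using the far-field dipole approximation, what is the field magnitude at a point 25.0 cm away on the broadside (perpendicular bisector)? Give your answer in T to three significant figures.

B ≈ 9.22×10⁻⁶ T

Dipole fields scale as 1/r³ in the far field; the geometry is the same at both points.
B₂ = B₁ · (r₁/r₂)³ = 1.16×10⁻⁶ · (49.9/25.0)³.
(r₁/r₂)³ = (1.996)³ = 7.952.
B₂ ≈ 9.224×10⁻⁶ T.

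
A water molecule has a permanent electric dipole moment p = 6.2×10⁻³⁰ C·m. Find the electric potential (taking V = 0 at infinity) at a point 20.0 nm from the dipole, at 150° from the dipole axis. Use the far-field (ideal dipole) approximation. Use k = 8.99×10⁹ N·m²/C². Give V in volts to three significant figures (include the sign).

V ≈ -1.21×10⁻⁴ V

The dipole potential is V = kp cosθ / r².
V = (8.99×10⁹)(6.20×10⁻³⁰)·cos150° / (2.00×10⁻⁸)² = -1.207×10⁻⁴ V.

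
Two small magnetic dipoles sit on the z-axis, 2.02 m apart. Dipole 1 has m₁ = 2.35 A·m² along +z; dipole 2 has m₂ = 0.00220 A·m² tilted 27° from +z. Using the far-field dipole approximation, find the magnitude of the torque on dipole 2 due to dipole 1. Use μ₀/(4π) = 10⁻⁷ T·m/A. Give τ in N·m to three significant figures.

τ ≈ 5.70×10⁻¹¹ N·m

Dipole B is on the axis of dipole A, so B₁ there is axial: B₁ = (μ₀/4π)·2m₁/r³ along +z.
B₁ = 2(10⁻⁷)(2.35)/(2.02)³ = 5.702×10⁻⁸ T.
τ = m₂ B₁ sinθ.
τ = (0.00220)(5.702×10⁻⁸)·sin27° = 5.695×10⁻¹¹ N·m.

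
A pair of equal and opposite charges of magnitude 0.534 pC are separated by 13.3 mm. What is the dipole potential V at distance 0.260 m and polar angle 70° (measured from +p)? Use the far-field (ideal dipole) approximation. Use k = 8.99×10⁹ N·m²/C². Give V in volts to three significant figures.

Dipole moment p = qd = (5.34×10⁻¹³ C)(0.0133 m) = 7.102×10⁻¹⁵ C·m.
The dipole potential is V = kp cosθ / r².
V = (8.99×10⁹)(7.102×10⁻¹⁵)·cos70° / (0.260)² = 3.230×10⁻⁴ V.

V ≈ 3.23×10⁻⁴ V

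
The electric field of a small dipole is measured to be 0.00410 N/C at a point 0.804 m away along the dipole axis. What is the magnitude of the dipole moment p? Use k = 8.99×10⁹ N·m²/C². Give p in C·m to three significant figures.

On axis E = 2kp/r³, so p = Er³/(2k).
p = (0.00410)·(0.804)³ / (2·8.99×10⁹) = 1.185×10⁻¹³ C·m.

p ≈ 1.19×10⁻¹³ C·m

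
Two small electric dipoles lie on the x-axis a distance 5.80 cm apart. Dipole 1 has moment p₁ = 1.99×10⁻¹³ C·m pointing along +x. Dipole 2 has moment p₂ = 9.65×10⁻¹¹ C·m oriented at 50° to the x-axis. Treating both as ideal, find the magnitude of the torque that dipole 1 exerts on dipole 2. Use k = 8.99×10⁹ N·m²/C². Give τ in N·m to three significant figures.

The second dipole sits on the axis of the first, so the field there is axial: E₁ = 2kp₁/r³ along +x.
E₁ = 2(8.99×10⁹)(1.99×10⁻¹³)/(0.0580)³ = 18.34 N/C.
Torque on the second dipole: τ = p₂ E₁ sinθ.
τ = (9.65×10⁻¹¹)(18.34)·sin50° = 1.356×10⁻⁹ N·m.

τ ≈ 1.36×10⁻⁹ N·m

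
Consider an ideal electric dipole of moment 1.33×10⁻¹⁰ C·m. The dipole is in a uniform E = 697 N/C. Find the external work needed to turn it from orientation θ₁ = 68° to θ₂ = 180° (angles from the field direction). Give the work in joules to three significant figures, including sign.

W_ext = ΔU = U(θ₂) − U(θ₁) = −pE cosθ₂ − (−pE cosθ₁) = pE(cosθ₁ − cosθ₂).
W = (1.33×10⁻¹⁰)(697)·(cos68° − cos180°) = (9.270×10⁻⁸)·(+1.3746) = 1.274×10⁻⁷ J.

W ≈ 1.27×10⁻⁷ J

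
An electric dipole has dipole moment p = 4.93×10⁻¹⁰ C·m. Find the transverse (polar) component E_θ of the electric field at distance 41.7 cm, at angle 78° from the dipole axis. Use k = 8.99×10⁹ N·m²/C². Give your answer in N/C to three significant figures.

For a dipole, E_θ = (kp sinθ)/r³.
kp/r³ = (8.99×10⁹)(4.93×10⁻¹⁰)/(0.417)³ = 61.12 N/C.
E_θ = 61.12·sin78° = 59.79 N/C.

E_θ ≈ 59.8 N/C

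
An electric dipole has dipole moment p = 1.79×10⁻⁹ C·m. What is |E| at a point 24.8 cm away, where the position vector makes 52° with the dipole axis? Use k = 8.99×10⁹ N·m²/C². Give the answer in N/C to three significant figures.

E ≈ 1540 N/C

At angle θ the dipole field magnitude is E = (kp/r³)·√(1 + 3cos²θ).
kp/r³ = (8.99×10⁹)(1.79×10⁻⁹) / (0.248)³ = 1055 N/C.
√(1 + 3cos²52°) = √(1 + 3·0.3790) = √2.1371 ≈ 1.4619.
E ≈ 1055 × 1.462 = 1542 N/C.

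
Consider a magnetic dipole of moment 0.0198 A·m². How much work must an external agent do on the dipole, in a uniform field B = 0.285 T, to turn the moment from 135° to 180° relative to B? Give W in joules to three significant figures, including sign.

W ≈ 0.00165 J

W_ext = ΔU = −mB cosθ₂ + mB cosθ₁ = mB(cosθ₁ − cosθ₂).
W = (0.0198)(0.285)·(cos135° − cos180°) = (0.005643)·(+0.2929) = 0.001653 J.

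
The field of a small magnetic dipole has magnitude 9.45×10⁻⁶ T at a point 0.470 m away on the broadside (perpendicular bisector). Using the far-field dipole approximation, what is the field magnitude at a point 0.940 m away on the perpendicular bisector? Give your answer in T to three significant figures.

Dipole fields scale as 1/r³ in the far field; the geometry is the same at both points.
B₂ = B₁ · (r₁/r₂)³ = 9.45×10⁻⁶ · (0.470/0.940)³.
(r₁/r₂)³ = (0.5)³ = 0.125.
B₂ ≈ 1.181×10⁻⁶ T.

B ≈ 1.18×10⁻⁶ T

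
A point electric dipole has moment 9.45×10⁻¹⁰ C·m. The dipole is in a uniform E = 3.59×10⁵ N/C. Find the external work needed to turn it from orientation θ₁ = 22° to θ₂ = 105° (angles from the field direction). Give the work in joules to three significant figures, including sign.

W_ext = ΔU = U(θ₂) − U(θ₁) = −pE cosθ₂ − (−pE cosθ₁) = pE(cosθ₁ − cosθ₂).
W = (9.45×10⁻¹⁰)(3.59×10⁵)·(cos22° − cos105°) = (3.393×10⁻⁴)·(+1.1860) = 4.024×10⁻⁴ J.

W ≈ 4.02×10⁻⁴ J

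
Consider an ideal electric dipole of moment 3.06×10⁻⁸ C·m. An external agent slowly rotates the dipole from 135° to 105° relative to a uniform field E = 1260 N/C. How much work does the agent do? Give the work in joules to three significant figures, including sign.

W ≈ -1.73×10⁻⁵ J

W_ext = ΔU = U(θ₂) − U(θ₁) = −pE cosθ₂ − (−pE cosθ₁) = pE(cosθ₁ − cosθ₂).
W = (3.06×10⁻⁸)(1260)·(cos135° − cos105°) = (3.856×10⁻⁵)·(-0.4483) = -1.728×10⁻⁵ J.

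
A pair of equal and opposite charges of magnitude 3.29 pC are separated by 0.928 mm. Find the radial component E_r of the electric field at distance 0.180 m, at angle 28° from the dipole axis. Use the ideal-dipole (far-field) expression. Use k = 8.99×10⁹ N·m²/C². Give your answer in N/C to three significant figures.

E_r ≈ 0.00831 N/C

Dipole moment p = qd = (3.29×10⁻¹² C)(9.28×10⁻⁴ m) = 3.053×10⁻¹⁵ C·m.
For a dipole, E_r = (2kp cosθ)/r³.
kp/r³ = (8.99×10⁹)(3.053×10⁻¹⁵)/(0.180)³ = 0.004706 N/C.
E_r = 2·0.004706·cos28° = 0.008311 N/C.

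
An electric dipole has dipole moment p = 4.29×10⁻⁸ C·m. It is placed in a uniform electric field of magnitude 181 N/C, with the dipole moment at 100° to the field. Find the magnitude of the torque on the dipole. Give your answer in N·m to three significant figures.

Torque on an electric dipole: τ = pE sinθ.
τ = (4.29×10⁻⁸)(181)·sin100° = 7.647×10⁻⁶ N·m.

τ ≈ 7.65×10⁻⁶ N·m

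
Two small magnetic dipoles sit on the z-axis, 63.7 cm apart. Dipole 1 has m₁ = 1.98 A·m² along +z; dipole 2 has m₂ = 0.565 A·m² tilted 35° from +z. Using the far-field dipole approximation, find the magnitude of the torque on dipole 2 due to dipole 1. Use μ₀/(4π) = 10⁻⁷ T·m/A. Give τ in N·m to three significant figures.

Dipole B is on the axis of dipole A, so B₁ there is axial: B₁ = (μ₀/4π)·2m₁/r³ along +z.
B₁ = 2(10⁻⁷)(1.98)/(0.637)³ = 1.532×10⁻⁶ T.
τ = m₂ B₁ sinθ.
τ = (0.565)(1.532×10⁻⁶)·sin35° = 4.965×10⁻⁷ N·m.

τ ≈ 4.96×10⁻⁷ N·m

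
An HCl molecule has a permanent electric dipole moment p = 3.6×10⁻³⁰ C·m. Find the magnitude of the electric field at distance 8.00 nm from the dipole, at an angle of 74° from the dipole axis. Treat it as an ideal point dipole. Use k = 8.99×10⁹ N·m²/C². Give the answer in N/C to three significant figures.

At angle θ the dipole field magnitude is E = (kp/r³)·√(1 + 3cos²θ).
kp/r³ = (8.99×10⁹)(3.60×10⁻³⁰) / (8.00×10⁻⁹)³ = 6.321×10⁴ N/C.
√(1 + 3cos²74°) = √(1 + 3·0.0760) = √1.2279 ≈ 1.1081.
E ≈ 6.321×10⁴ × 1.108 = 7.005×10⁴ N/C.

E ≈ 7.00×10⁴ N/C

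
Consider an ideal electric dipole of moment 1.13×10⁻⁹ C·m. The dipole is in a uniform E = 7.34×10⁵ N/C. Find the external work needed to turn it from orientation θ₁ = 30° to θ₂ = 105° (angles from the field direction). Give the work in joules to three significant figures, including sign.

W_ext = ΔU = U(θ₂) − U(θ₁) = −pE cosθ₂ − (−pE cosθ₁) = pE(cosθ₁ − cosθ₂).
W = (1.13×10⁻⁹)(7.34×10⁵)·(cos30° − cos105°) = (8.294×10⁻⁴)·(+1.1248) = 9.330×10⁻⁴ J.

W ≈ 9.33×10⁻⁴ J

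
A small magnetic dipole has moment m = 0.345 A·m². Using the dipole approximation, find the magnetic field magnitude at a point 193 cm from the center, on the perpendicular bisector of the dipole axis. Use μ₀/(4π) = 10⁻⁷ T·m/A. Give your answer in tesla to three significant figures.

B ≈ 4.80×10⁻⁹ T

In the equatorial plane B = (μ₀/4π)·m/r³ (half the axial value).
B = (10⁻⁷)·(0.345) / (1.93)³ = 4.799×10⁻⁹ T.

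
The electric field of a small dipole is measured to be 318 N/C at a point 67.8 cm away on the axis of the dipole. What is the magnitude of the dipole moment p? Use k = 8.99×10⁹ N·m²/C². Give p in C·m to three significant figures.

p ≈ 5.51×10⁻⁹ C·m

On axis E = 2kp/r³, so p = Er³/(2k).
p = (318)·(0.678)³ / (2·8.99×10⁹) = 5.512×10⁻⁹ C·m.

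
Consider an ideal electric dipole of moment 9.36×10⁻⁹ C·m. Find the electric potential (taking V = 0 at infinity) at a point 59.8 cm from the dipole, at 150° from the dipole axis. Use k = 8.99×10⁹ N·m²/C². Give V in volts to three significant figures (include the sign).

V ≈ -204 V

The dipole potential is V = kp cosθ / r².
V = (8.99×10⁹)(9.36×10⁻⁹)·cos150° / (0.598)² = -203.8 V.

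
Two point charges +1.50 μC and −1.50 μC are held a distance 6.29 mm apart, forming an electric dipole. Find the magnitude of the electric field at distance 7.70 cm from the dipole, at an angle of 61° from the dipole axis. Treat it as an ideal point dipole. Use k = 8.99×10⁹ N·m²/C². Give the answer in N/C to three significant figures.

Dipole moment p = qd = (1.50×10⁻⁶ C)(0.00629 m) = 9.435×10⁻⁹ C·m.
At angle θ the dipole field magnitude is E = (kp/r³)·√(1 + 3cos²θ).
kp/r³ = (8.99×10⁹)(9.435×10⁻⁹) / (0.0770)³ = 1.858×10⁵ N/C.
√(1 + 3cos²61°) = √(1 + 3·0.2350) = √1.7051 ≈ 1.3058.
E ≈ 1.858×10⁵ × 1.306 = 2.426×10⁵ N/C.

E ≈ 2.43×10⁵ N/C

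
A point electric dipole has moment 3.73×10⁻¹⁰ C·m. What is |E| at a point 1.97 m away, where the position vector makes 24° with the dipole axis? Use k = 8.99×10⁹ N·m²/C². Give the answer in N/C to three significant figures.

At angle θ the dipole field magnitude is E = (kp/r³)·√(1 + 3cos²θ).
kp/r³ = (8.99×10⁹)(3.73×10⁻¹⁰) / (1.97)³ = 0.4386 N/C.
√(1 + 3cos²24°) = √(1 + 3·0.8346) = √3.5037 ≈ 1.8718.
E ≈ 0.4386 × 1.872 = 0.8210 N/C.

E ≈ 0.821 N/C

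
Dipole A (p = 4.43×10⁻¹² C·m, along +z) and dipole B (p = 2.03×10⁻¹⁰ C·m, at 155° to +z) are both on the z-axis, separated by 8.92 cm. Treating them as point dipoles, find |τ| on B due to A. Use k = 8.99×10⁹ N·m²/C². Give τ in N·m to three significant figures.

The second dipole sits on the axis of the first, so the field there is axial: E₁ = 2kp₁/r³ along +z.
E₁ = 2(8.99×10⁹)(4.43×10⁻¹²)/(0.0892)³ = 112.2 N/C.
Torque on the second dipole: τ = p₂ E₁ sinθ.
τ = (2.03×10⁻¹⁰)(112.2)·sin155° = 9.628×10⁻⁹ N·m.

τ ≈ 9.63×10⁻⁹ N·m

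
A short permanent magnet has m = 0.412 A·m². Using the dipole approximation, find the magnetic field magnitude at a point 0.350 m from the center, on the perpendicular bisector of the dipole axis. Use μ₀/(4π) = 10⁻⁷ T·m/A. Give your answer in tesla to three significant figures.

In the equatorial plane B = (μ₀/4π)·m/r³ (half the axial value).
B = (10⁻⁷)·(0.412) / (0.350)³ = 9.609×10⁻⁷ T.

B ≈ 9.61×10⁻⁷ T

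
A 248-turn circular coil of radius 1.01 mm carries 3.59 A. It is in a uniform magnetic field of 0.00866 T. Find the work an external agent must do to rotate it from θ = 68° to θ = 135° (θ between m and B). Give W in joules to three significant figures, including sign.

W ≈ 2.67×10⁻⁵ J

m = NIA = NIπa² = 248·(3.59)·π·(0.00101)² = 0.002853 A·m².
W_ext = ΔU = −mB cosθ₂ + mB cosθ₁ = mB(cosθ₁ − cosθ₂).
W = (0.002853)(0.00866)·(cos68° − cos135°) = (2.471×10⁻⁵)·(+1.0817) = 2.673×10⁻⁵ J.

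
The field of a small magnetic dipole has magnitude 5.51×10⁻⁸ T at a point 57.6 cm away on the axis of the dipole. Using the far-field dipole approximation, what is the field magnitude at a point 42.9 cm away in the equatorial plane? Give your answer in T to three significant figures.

Dipole fields scale as 1/r³ in the far field.
The axial field is twice the equatorial field at the same r, so the geometry factor is 1/2.
B₂ = B₁ · (1/2) · (r₁/r₂)³ = 5.51×10⁻⁸ · 0.5 · (57.6/42.9)³.
(r₁/r₂)³ = (1.343)³ = 2.42.
B₂ ≈ 6.668×10⁻⁸ T.

B ≈ 6.67×10⁻⁸ T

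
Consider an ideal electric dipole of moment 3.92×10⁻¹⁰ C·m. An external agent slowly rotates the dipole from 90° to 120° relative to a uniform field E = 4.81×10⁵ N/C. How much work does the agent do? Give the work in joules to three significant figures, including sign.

W ≈ 9.43×10⁻⁵ J

W_ext = ΔU = U(θ₂) − U(θ₁) = −pE cosθ₂ − (−pE cosθ₁) = pE(cosθ₁ − cosθ₂).
W = (3.92×10⁻¹⁰)(4.81×10⁵)·(cos90° − cos120°) = (1.886×10⁻⁴)·(+0.5000) = 9.428×10⁻⁵ J.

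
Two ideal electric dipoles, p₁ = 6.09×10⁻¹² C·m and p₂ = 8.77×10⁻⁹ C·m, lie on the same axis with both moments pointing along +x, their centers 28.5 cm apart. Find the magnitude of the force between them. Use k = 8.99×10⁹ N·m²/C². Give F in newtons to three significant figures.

On-axis field of dipole 1 at distance r: E = 2kp₁/r³. Force on dipole 2 is F = p₂·dE/dr (gradient along axis).
dE/dr = −6kp₁/r⁴, so |F| = 6kp₁p₂/r⁴ (attractive for aligned moments).
F = 6(8.99×10⁹)(6.09×10⁻¹²)(8.77×10⁻⁹)/(0.285)⁴ = 4.367×10⁻⁷ N.

F ≈ 4.37×10⁻⁷ N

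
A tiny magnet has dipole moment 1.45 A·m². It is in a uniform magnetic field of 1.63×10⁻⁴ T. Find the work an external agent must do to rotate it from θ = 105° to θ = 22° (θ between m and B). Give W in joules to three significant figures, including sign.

W_ext = ΔU = −mB cosθ₂ + mB cosθ₁ = mB(cosθ₁ − cosθ₂).
W = (1.45)(1.63×10⁻⁴)·(cos105° − cos22°) = (2.364×10⁻⁴)·(-1.1860) = -2.803×10⁻⁴ J.

W ≈ -2.80×10⁻⁴ J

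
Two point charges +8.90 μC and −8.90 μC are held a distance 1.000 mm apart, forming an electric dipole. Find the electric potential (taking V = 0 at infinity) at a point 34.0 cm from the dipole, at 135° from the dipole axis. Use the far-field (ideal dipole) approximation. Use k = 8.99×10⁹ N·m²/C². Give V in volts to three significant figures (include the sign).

V ≈ -489 V

Dipole moment p = qd = (8.90×10⁻⁶ C)(0.00100 m) = 8.90×10⁻⁹ C·m.
The dipole potential is V = kp cosθ / r².
V = (8.99×10⁹)(8.90×10⁻⁹)·cos135° / (0.340)² = -489.4 V.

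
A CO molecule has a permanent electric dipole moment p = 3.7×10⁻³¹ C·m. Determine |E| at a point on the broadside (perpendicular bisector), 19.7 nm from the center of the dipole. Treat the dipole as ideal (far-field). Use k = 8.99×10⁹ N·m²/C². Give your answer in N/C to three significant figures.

On the perpendicular bisector E = kp/r³ (half the axial value at the same distance).
E = (8.99×10⁹)(3.70×10⁻³¹) / (1.97×10⁻⁸)³ = 435.1 N/C.

E ≈ 435 N/C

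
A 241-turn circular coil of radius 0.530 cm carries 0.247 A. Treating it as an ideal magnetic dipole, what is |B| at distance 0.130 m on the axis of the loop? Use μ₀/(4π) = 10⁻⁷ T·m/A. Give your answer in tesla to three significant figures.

m = NIA = NIπa² = 241·(0.247)·π·(0.00530)² = 0.005253 A·m².
On axis B = (μ₀/4π)·2m/r³.
B = 2·(10⁻⁷)·(0.005253) / (0.130)³ = 4.782×10⁻⁷ T.

B ≈ 4.78×10⁻⁷ T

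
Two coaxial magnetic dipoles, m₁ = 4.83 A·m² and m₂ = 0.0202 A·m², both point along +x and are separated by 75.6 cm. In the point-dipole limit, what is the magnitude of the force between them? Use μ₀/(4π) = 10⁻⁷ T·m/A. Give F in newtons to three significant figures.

F ≈ 1.79×10⁻⁷ N

On-axis B of dipole 1: B = (μ₀/4π)·2m₁/r³. Force on dipole 2: F = m₂·dB/dr.
dB/dr = −(μ₀/4π)·6m₁/r⁴, so |F| = (μ₀/4π)·6m₁m₂/r⁴.
F = 6(10⁻⁷)(4.83)(0.0202)/(0.756)⁴ = 1.792×10⁻⁷ N.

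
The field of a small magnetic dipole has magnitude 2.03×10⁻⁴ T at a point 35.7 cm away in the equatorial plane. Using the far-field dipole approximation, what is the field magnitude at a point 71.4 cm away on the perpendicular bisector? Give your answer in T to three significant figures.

Dipole fields scale as 1/r³ in the far field; the geometry is the same at both points.
B₂ = B₁ · (r₁/r₂)³ = 2.03×10⁻⁴ · (35.7/71.4)³.
(r₁/r₂)³ = (0.5)³ = 0.125.
B₂ ≈ 2.538×10⁻⁵ T.

B ≈ 2.54×10⁻⁵ T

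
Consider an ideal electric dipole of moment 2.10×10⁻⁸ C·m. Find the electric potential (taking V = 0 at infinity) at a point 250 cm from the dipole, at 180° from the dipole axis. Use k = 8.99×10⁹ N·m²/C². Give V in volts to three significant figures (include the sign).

V ≈ -30.2 V

The dipole potential is V = kp cosθ / r².
V = (8.99×10⁹)(2.10×10⁻⁸)·cos180° / (2.50)² = -30.21 V.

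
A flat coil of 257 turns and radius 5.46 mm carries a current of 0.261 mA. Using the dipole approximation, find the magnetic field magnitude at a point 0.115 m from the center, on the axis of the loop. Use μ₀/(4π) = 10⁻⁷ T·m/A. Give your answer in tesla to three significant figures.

B ≈ 8.26×10⁻¹⁰ T

m = NIA = NIπa² = 257·(2.61×10⁻⁴)·π·(0.00546)² = 6.282×10⁻⁶ A·m².
On axis B = (μ₀/4π)·2m/r³.
B = 2·(10⁻⁷)·(6.282×10⁻⁶) / (0.115)³ = 8.261×10⁻¹⁰ T.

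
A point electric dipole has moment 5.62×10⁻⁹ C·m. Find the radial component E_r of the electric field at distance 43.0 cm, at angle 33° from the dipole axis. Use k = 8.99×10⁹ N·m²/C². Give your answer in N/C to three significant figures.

E_r ≈ 1070 N/C

For a dipole, E_r = (2kp cosθ)/r³.
kp/r³ = (8.99×10⁹)(5.62×10⁻⁹)/(0.430)³ = 635.5 N/C.
E_r = 2·635.5·cos33° = 1066 N/C.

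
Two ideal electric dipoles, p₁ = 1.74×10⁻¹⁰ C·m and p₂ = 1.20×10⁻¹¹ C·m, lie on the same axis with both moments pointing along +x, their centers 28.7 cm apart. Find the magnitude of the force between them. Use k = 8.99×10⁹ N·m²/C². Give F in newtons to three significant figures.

F ≈ 1.66×10⁻⁸ N

On-axis field of dipole 1 at distance r: E = 2kp₁/r³. Force on dipole 2 is F = p₂·dE/dr (gradient along axis).
dE/dr = −6kp₁/r⁴, so |F| = 6kp₁p₂/r⁴ (attractive for aligned moments).
F = 6(8.99×10⁹)(1.74×10⁻¹⁰)(1.20×10⁻¹¹)/(0.287)⁴ = 1.660×10⁻⁸ N.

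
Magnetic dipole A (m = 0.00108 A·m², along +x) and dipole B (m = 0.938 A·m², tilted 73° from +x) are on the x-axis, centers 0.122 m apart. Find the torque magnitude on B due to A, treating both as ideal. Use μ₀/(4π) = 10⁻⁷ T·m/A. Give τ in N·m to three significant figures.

Dipole B is on the axis of dipole A, so B₁ there is axial: B₁ = (μ₀/4π)·2m₁/r³ along +x.
B₁ = 2(10⁻⁷)(0.00108)/(0.122)³ = 1.190×10⁻⁷ T.
τ = m₂ B₁ sinθ.
τ = (0.938)(1.190×10⁻⁷)·sin73° = 1.067×10⁻⁷ N·m.

τ ≈ 1.07×10⁻⁷ N·m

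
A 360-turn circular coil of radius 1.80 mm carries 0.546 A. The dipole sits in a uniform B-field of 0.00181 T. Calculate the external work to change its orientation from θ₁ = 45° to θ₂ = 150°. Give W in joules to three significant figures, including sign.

W ≈ 5.70×10⁻⁶ J

m = NIA = NIπa² = 360·(0.546)·π·(0.00180)² = 0.002001 A·m².
W_ext = ΔU = −mB cosθ₂ + mB cosθ₁ = mB(cosθ₁ − cosθ₂).
W = (0.002001)(0.00181)·(cos45° − cos150°) = (3.622×10⁻⁶)·(+1.5731) = 5.698×10⁻⁶ J.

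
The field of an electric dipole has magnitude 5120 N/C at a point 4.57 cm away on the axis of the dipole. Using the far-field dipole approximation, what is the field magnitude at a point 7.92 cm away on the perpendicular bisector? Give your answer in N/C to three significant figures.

Dipole fields scale as 1/r³ in the far field.
The axial field is twice the equatorial field at the same r, so the geometry factor is 1/2.
E₂ = E₁ · (1/2) · (r₁/r₂)³ = 5120 · 0.5 · (4.57/7.92)³.
(r₁/r₂)³ = (0.577)³ = 0.1921.
E₂ ≈ 491.8 N/C.

E ≈ 492 N/C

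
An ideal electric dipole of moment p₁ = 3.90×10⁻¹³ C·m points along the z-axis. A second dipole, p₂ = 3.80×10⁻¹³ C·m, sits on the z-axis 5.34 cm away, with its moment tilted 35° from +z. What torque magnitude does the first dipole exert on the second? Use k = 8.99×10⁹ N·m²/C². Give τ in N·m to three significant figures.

τ ≈ 1.00×10⁻¹¹ N·m

The second dipole sits on the axis of the first, so the field there is axial: E₁ = 2kp₁/r³ along +z.
E₁ = 2(8.99×10⁹)(3.90×10⁻¹³)/(0.0534)³ = 46.05 N/C.
Torque on the second dipole: τ = p₂ E₁ sinθ.
τ = (3.80×10⁻¹³)(46.05)·sin35° = 1.004×10⁻¹¹ N·m.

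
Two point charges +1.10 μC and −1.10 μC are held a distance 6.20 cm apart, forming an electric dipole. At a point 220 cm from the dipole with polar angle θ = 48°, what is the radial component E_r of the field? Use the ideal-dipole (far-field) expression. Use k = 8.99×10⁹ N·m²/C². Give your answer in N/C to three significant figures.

E_r ≈ 77.1 N/C

Dipole moment p = qd = (1.10×10⁻⁶ C)(0.0620 m) = 6.82×10⁻⁸ C·m.
For a dipole, E_r = (2kp cosθ)/r³.
kp/r³ = (8.99×10⁹)(6.82×10⁻⁸)/(2.20)³ = 57.58 N/C.
E_r = 2·57.58·cos48° = 77.06 N/C.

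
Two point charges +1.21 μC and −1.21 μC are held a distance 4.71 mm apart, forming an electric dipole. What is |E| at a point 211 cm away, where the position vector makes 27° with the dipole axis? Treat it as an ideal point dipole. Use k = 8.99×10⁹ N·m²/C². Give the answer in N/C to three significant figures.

Dipole moment p = qd = (1.21×10⁻⁶ C)(0.00471 m) = 5.699×10⁻⁹ C·m.
At angle θ the dipole field magnitude is E = (kp/r³)·√(1 + 3cos²θ).
kp/r³ = (8.99×10⁹)(5.699×10⁻⁹) / (2.11)³ = 5.454 N/C.
√(1 + 3cos²27°) = √(1 + 3·0.7939) = √3.3817 ≈ 1.8389.
E ≈ 5.454 × 1.839 = 10.03 N/C.

E ≈ 10.0 N/C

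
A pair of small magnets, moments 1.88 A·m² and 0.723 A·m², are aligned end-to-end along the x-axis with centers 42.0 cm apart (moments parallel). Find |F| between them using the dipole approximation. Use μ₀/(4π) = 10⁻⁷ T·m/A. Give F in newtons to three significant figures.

F ≈ 2.62×10⁻⁵ N

On-axis B of dipole 1: B = (μ₀/4π)·2m₁/r³. Force on dipole 2: F = m₂·dB/dr.
dB/dr = −(μ₀/4π)·6m₁/r⁴, so |F| = (μ₀/4π)·6m₁m₂/r⁴.
F = 6(10⁻⁷)(1.88)(0.723)/(0.420)⁴ = 2.621×10⁻⁵ N.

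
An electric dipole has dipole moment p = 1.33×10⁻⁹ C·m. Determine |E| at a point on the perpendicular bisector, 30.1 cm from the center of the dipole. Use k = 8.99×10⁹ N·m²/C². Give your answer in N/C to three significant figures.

E ≈ 438 N/C

In the equatorial plane E = kp/r³.
E = (8.99×10⁹)(1.33×10⁻⁹) / (0.301)³ = 438.4 N/C.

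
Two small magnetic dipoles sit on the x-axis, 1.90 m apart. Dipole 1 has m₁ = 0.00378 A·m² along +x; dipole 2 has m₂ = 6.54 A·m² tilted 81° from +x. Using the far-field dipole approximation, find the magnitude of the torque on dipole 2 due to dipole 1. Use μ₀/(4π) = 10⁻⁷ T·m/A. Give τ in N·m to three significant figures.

τ ≈ 7.12×10⁻¹⁰ N·m

Dipole B is on the axis of dipole A, so B₁ there is axial: B₁ = (μ₀/4π)·2m₁/r³ along +x.
B₁ = 2(10⁻⁷)(0.00378)/(1.90)³ = 1.102×10⁻¹⁰ T.
τ = m₂ B₁ sinθ.
τ = (6.54)(1.102×10⁻¹⁰)·sin81° = 7.120×10⁻¹⁰ N·m.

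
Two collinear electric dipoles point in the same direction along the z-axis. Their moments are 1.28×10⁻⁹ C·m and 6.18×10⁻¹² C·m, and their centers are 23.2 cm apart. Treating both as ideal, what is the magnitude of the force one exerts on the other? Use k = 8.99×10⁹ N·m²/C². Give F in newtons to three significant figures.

On-axis field of dipole 1 at distance r: E = 2kp₁/r³. Force on dipole 2 is F = p₂·dE/dr (gradient along axis).
dE/dr = −6kp₁/r⁴, so |F| = 6kp₁p₂/r⁴ (attractive for aligned moments).
F = 6(8.99×10⁹)(1.28×10⁻⁹)(6.18×10⁻¹²)/(0.232)⁴ = 1.473×10⁻⁷ N.

F ≈ 1.47×10⁻⁷ N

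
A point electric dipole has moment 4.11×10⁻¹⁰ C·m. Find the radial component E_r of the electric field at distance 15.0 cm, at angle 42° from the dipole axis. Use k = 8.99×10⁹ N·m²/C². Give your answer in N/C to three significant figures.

E_r ≈ 1630 N/C

For a dipole, E_r = (2kp cosθ)/r³.
kp/r³ = (8.99×10⁹)(4.11×10⁻¹⁰)/(0.150)³ = 1095 N/C.
E_r = 2·1095·cos42° = 1627 N/C.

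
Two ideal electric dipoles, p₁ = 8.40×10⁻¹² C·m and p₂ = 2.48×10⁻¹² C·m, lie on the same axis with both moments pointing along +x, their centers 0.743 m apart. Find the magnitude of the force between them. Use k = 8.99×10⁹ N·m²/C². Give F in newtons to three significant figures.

F ≈ 3.69×10⁻¹² N

On-axis field of dipole 1 at distance r: E = 2kp₁/r³. Force on dipole 2 is F = p₂·dE/dr (gradient along axis).
dE/dr = −6kp₁/r⁴, so |F| = 6kp₁p₂/r⁴ (attractive for aligned moments).
F = 6(8.99×10⁹)(8.40×10⁻¹²)(2.48×10⁻¹²)/(0.743)⁴ = 3.687×10⁻¹² N.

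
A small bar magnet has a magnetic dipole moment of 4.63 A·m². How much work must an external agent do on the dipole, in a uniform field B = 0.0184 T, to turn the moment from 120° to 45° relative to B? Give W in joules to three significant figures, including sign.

W_ext = ΔU = −mB cosθ₂ + mB cosθ₁ = mB(cosθ₁ − cosθ₂).
W = (4.63)(0.0184)·(cos120° − cos45°) = (0.08519)·(-1.2071) = -0.1028 J.

W ≈ -0.103 J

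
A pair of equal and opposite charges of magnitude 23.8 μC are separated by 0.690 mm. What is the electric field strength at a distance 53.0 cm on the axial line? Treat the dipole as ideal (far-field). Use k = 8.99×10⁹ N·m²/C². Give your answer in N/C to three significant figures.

E ≈ 1980 N/C

Dipole moment p = qd = (2.38×10⁻⁵ C)(6.90×10⁻⁴ m) = 1.642×10⁻⁸ C·m.
On the dipole axis E = 2kp/r³.
E = 2·(8.99×10⁹)(1.642×10⁻⁸) / (0.530)³ = 1983 N/C.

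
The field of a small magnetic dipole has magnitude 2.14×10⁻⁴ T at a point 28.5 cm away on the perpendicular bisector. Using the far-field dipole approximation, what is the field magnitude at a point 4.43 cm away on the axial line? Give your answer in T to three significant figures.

Dipole fields scale as 1/r³ in the far field.
The axial field is twice the equatorial field at the same r, so the geometry factor is 2/1.
B₂ = B₁ · (2/1) · (r₁/r₂)³ = 2.14×10⁻⁴ · 2 · (28.5/4.43)³.
(r₁/r₂)³ = (6.433)³ = 266.3.
B₂ ≈ 0.1140 T.

B ≈ 0.114 T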